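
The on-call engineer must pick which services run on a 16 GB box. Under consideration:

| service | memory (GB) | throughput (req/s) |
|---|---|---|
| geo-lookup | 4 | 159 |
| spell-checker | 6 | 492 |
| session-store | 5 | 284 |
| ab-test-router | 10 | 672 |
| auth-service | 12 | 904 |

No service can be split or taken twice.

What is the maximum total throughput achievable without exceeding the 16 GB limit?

Density check — spell-checker 82.00, auth-service 75.33, ab-test-router 67.20, session-store 56.80 are the best per GB.
Spell-checker + ab-test-router uses 16 of the 16 GB and totals 1164.

1164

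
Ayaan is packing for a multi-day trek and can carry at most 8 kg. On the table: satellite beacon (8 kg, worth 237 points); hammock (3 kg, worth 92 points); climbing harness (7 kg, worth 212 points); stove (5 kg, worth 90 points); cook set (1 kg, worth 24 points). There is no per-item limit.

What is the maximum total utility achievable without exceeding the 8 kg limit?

A density-first pass picks 2×hammock + 2×cook set — 232 at 8 kg.
Replace 2×hammock and 2×cook set with satellite beacon: the trade gains 5 net, giving 237 at 8 kg.
No other feasible combination exceeds 237.

237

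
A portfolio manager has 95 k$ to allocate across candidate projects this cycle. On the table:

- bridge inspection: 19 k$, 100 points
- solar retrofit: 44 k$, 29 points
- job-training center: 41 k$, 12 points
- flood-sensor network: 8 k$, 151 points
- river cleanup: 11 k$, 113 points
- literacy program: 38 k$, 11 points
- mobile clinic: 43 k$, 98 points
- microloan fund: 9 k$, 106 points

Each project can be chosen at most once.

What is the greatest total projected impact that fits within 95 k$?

Taking bridge inspection + flood-sensor network + river cleanup + mobile clinic + microloan fund: 90 k$ used, 568 in projected impact.
The closest alternative, bridge inspection + solar retrofit + flood-sensor network + river cleanup + microloan fund, reaches only 499.

568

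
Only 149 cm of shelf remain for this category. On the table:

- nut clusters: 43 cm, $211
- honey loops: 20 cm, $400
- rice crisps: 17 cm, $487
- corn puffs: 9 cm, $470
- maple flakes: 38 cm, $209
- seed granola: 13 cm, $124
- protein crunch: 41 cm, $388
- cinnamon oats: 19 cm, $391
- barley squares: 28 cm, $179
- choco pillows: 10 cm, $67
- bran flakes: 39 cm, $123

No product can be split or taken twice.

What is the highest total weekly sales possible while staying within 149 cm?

2439

By weekly sales per cm: corn puffs 52.22, rice crisps 28.65, cinnamon oats 20.58, honey loops 20.00 lead.
Taking the top-ratio products first gives honey loops + rice crisps + corn puffs + seed granola + protein crunch + cinnamon oats + choco pillows for 2327 (129 cm).
Dropping choco pillows frees 10 cm; slotting in barley squares (28 cm) lifts the total to 2439 at 147 cm.
Every other selection either busts 149 cm or fails to beat 2439.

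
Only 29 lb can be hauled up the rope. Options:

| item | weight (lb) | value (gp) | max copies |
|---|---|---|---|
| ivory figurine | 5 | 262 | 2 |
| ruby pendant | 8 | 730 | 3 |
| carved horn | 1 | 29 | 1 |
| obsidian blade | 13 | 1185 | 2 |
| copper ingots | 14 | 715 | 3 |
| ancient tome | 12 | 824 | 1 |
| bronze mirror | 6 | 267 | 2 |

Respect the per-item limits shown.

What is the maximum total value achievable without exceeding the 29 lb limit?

Taking the top-ratio items first gives ivory figurine + 3×ruby pendant for 2452 (29 lb).
Replace ivory figurine and ruby pendant with obsidian blade: the trade gains 193 net, giving 2645 at 29 lb.
That's the maximum — no swap from here does better than 2645.

2645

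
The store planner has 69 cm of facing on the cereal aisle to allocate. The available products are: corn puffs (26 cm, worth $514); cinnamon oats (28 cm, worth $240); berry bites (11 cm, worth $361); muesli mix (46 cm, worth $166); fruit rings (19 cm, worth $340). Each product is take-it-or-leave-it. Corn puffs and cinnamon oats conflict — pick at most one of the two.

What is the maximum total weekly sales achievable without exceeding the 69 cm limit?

Density check — berry bites 32.82, corn puffs 19.77, fruit rings 17.89 are the best per cm.
Corn puffs + berry bites + fruit rings uses 56 of the 69 cm and totals 1215.
The closest alternative, cinnamon oats + berry bites + fruit rings, reaches only 941.

1215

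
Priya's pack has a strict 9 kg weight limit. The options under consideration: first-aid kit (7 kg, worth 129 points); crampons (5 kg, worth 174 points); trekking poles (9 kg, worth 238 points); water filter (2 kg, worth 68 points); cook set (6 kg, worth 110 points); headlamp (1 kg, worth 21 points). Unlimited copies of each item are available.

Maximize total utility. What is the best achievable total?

310

Crampons + 2×water filter uses 9 of the 9 kg and totals 310.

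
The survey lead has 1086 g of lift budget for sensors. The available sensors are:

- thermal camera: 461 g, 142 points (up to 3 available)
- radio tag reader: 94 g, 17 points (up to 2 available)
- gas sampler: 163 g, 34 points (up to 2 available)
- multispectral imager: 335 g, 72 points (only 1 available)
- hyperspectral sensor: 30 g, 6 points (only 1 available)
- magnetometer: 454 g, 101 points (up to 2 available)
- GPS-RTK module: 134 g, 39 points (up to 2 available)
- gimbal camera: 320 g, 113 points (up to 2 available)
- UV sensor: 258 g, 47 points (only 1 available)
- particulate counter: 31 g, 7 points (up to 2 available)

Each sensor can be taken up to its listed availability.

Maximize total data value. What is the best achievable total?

340

The ratio heuristic lands on hyperspectral sensor + 2×GPS-RTK module + 2×gimbal camera + 2×particulate counter (324) but leaves 86 g idle.
Dropping hyperspectral sensor and gimbal camera and particulate counter frees 381 g; slotting in thermal camera (461 g) lifts the total to 340 at 1080 g.
No other feasible combination exceeds 340.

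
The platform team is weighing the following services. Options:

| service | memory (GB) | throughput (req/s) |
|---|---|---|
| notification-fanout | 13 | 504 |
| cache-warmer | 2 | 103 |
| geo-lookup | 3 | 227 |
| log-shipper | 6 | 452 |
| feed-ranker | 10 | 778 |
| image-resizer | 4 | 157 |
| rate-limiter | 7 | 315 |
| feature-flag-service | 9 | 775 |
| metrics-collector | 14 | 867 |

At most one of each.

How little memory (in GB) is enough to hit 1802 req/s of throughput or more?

24

Minimise GB subject to total throughput ≥ 1802.
cache-warmer + geo-lookup + feed-ranker + feature-flag-service reaches 1883 using 24 GB.
Any bundle with less than 24 GB falls short of 1802.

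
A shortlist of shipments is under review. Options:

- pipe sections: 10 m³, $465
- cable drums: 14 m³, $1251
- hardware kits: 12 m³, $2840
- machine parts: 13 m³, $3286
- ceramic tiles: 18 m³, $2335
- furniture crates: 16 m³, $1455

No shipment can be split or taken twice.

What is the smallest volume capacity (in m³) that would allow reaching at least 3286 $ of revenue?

13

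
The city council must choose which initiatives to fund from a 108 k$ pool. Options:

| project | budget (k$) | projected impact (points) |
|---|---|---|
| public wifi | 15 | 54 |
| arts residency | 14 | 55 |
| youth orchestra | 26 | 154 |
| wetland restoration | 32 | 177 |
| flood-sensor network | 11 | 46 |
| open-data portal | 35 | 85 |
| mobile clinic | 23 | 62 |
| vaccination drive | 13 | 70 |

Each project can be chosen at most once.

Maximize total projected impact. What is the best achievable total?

Density check — youth orchestra 5.92, wetland restoration 5.53, vaccination drive 5.38 are the best per k$.
Taking the top-ratio projects first gives arts residency + youth orchestra + wetland restoration + flood-sensor network + vaccination drive for 502 (96 k$).
Dropping flood-sensor network frees 11 k$; slotting in mobile clinic (23 k$) lifts the total to 518 at 108 k$.
Next best is public wifi + arts residency + youth orchestra + wetland restoration + vaccination drive at 510 (100 k$) — short by 8.

518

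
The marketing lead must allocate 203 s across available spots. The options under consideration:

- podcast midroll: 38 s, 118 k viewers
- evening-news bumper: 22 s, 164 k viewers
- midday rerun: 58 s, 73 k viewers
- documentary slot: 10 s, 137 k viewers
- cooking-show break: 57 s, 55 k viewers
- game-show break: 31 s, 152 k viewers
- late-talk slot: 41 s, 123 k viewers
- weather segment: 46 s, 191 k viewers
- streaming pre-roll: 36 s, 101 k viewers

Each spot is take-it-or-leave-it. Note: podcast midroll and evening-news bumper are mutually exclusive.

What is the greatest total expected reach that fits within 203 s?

Evening-news bumper + documentary slot + game-show break + late-talk slot + weather segment + streaming pre-roll uses 186 of the 203 s and totals 868.
Nothing else feasible within 203 s beats 868.

868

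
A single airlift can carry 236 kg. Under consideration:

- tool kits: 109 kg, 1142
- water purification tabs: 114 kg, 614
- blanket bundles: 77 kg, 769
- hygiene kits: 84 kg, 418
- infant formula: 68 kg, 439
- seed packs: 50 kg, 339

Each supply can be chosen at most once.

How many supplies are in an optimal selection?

3

Optimal total is 2250.
tool kits + blanket bundles + seed packs hits 2250 at 236 kg.
Every optimal selection uses 3 supplies.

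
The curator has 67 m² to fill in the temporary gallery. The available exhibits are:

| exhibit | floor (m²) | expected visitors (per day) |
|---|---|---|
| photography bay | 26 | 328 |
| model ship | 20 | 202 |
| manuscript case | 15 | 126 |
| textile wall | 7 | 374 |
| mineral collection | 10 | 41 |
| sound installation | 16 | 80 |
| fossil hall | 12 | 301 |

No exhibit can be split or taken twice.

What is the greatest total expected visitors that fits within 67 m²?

1205

By expected visitors per m²: textile wall 53.43, fossil hall 25.08, photography bay 12.62 lead.
Taking photography bay + model ship + textile wall + fossil hall: 65 m² used, 1205 in expected visitors.
The spare 2 m² is too small for any remaining exhibit, and no exchange beats 1205.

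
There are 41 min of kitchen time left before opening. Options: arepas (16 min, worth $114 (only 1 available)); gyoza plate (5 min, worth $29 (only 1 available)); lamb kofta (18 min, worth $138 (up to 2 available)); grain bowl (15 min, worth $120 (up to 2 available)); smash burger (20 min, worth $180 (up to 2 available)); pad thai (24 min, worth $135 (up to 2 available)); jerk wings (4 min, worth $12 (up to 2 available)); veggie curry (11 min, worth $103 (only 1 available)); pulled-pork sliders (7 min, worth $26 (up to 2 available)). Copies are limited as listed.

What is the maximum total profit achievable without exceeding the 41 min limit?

By profit per min: veggie curry 9.36, smash burger 9.00, grain bowl 8.00 lead.
The ratio heuristic lands on gyoza plate + smash burger + jerk wings + veggie curry (324) but leaves 1 min idle.
The 20 min tied up in gyoza plate and jerk wings and veggie curry is better spent on smash burger — total rises to 360 (40 min).
Nothing else within 41 min beats 360.

360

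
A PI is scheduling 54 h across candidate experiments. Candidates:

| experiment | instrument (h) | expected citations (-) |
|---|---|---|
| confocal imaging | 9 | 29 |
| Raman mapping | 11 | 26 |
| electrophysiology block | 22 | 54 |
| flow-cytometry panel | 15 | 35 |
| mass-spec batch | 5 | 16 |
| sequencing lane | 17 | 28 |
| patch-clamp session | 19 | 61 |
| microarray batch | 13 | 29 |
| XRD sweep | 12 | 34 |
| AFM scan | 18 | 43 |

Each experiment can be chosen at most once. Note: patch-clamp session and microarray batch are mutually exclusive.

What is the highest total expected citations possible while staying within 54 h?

Taking the top-ratio experiments first gives confocal imaging + mass-spec batch + patch-clamp session + XRD sweep for 140 (45 h).
Replace confocal imaging with AFM scan: the trade gains 14 net, giving 154 at 54 h.
Runner-up confocal imaging + Raman mapping + flow-cytometry panel + patch-clamp session tops out at 151.

154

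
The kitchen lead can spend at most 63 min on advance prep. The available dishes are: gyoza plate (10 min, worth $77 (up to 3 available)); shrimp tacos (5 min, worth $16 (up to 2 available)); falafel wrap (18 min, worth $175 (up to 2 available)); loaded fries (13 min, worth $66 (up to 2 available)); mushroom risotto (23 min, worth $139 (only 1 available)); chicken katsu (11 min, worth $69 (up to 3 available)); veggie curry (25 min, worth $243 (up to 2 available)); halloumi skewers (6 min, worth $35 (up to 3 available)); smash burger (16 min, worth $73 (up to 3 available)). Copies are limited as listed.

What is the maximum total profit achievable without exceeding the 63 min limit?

593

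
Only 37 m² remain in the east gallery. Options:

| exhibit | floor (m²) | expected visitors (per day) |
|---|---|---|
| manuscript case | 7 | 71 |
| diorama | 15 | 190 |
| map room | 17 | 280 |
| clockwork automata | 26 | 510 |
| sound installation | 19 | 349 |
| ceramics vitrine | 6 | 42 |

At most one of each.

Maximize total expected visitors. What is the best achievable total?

Filling by ratio: manuscript case + clockwork automata for 581, with 4 m² left unused.
Dropping manuscript case and clockwork automata frees 33 m²; slotting in map room + sound installation (36 m²) lifts the total to 629 at 36 m².
The closest alternative, manuscript case + clockwork automata, reaches only 581.

629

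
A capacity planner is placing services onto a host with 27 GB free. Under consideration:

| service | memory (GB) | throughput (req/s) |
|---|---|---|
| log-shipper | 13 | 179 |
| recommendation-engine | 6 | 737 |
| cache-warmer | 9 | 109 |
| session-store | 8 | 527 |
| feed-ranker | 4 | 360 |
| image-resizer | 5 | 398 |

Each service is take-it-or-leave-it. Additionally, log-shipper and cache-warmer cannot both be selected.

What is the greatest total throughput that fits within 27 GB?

2022

Density check — recommendation-engine 122.83, feed-ranker 90.00, image-resizer 79.60 are the best per GB.
Best packing: recommendation-engine + session-store + feed-ranker + image-resizer — 23 GB, 2022 total.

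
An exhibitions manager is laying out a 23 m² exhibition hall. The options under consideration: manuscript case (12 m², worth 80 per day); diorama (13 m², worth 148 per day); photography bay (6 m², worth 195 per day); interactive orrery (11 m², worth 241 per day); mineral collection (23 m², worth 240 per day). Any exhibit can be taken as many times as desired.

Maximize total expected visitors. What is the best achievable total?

631

Density check — photography bay 32.50, interactive orrery 21.91, diorama 11.38, mineral collection 10.43 are the best per m².
Taking the top-ratio exhibits first gives 3×photography bay for 585 (18 m²).
Replace photography bay with interactive orrery: the trade gains 46 net, giving 631 at 23 m².
Nothing else within 23 m² beats 631.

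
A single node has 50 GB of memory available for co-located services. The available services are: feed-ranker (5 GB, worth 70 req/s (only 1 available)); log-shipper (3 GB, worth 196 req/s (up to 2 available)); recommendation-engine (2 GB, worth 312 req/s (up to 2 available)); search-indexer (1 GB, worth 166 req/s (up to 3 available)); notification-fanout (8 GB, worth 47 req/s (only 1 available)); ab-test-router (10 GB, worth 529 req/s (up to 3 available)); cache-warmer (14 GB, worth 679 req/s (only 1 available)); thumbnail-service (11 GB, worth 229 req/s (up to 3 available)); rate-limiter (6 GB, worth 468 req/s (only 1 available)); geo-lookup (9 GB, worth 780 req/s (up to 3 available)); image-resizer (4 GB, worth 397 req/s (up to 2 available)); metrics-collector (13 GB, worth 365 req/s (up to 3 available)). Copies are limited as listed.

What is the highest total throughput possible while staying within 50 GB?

Greedy by ratio would take 2×recommendation-engine + 3×search-indexer + rate-limiter + 3×geo-lookup + 2×image-resizer: 48 GB used, total 4724.
Dropping search-indexer frees 1 GB; slotting in log-shipper (3 GB) lifts the total to 4754 at 50 GB.
That's the maximum — no swap from here does better than 4754.

4754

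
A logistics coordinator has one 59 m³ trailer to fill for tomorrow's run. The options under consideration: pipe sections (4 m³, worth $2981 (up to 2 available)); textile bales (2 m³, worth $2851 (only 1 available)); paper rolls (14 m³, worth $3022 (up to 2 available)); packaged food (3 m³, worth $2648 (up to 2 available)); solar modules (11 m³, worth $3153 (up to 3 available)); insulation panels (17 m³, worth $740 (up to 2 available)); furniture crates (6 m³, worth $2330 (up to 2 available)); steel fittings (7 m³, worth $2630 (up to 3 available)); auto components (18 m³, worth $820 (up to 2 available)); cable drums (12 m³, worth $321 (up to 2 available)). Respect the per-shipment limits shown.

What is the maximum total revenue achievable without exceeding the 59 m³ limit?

The ratio heuristic lands on 2×pipe sections + textile bales + 2×packaged food + 2×furniture crates + 3×steel fittings (26659) but leaves 10 m³ idle.
Dropping 2×furniture crates frees 12 m³; slotting in 2×solar modules (22 m³) lifts the total to 28305 at 59 m³.
Every other selection either busts 59 m³ or exceeds an availability limit or fails to beat 28305.

28305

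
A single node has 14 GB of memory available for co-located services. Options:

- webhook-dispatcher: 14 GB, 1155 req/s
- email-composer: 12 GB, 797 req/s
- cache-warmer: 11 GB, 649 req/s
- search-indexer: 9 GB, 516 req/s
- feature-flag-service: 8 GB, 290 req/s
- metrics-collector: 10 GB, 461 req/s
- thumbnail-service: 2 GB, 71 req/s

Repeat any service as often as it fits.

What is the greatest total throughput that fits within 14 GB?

Ranking by ratio (throughput/GB): webhook-dispatcher 82.50, email-composer 66.42, cache-warmer 59.00, search-indexer 57.33.
Taking webhook-dispatcher: 14 GB used, 1155 in throughput.
Nothing else within 14 GB beats 1155.

1155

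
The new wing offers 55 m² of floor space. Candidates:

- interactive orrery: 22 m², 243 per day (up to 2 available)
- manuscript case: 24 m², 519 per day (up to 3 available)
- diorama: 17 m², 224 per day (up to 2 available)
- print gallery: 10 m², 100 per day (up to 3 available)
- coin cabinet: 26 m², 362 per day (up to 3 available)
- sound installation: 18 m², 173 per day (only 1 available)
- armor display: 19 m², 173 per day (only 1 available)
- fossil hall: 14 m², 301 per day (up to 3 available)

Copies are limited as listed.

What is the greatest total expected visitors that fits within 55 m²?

1121

By expected visitors per m²: manuscript case 21.62, fossil hall 21.50, coin cabinet 13.92 lead.
Taking the top-ratio exhibits first gives 2×manuscript case for 1038 (48 m²).
Replace manuscript case with 2×fossil hall: the trade gains 83 net, giving 1121 at 52 m².
No other feasible combination exceeds 1121.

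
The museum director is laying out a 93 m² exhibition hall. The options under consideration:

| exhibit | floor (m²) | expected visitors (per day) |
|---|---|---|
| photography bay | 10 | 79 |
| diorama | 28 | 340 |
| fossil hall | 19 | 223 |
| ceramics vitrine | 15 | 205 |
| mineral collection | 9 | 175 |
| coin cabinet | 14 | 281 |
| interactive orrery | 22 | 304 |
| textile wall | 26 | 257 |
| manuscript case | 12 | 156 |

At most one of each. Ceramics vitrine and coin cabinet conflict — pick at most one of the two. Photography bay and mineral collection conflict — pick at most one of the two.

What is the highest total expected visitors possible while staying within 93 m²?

1323

Ranking by ratio (expected visitors/m²): coin cabinet 20.07, mineral collection 19.44, interactive orrery 13.82, ceramics vitrine 13.67.
Best packing: diorama + fossil hall + mineral collection + coin cabinet + interactive orrery — 92 m², 1323 total.
Nothing else feasible within 93 m² beats 1323.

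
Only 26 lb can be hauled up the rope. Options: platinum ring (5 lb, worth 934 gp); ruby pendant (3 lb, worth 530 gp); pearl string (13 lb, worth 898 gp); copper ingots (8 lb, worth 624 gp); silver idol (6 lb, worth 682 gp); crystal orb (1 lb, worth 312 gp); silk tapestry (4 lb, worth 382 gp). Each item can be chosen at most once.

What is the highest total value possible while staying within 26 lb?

Greedy by ratio would take platinum ring + ruby pendant + silver idol + crystal orb + silk tapestry: 19 lb used, total 2840.
The 1 lb tied up in crystal orb is better spent on copper ingots — total rises to 3152 (26 lb).
No other feasible combination exceeds 3152.

3152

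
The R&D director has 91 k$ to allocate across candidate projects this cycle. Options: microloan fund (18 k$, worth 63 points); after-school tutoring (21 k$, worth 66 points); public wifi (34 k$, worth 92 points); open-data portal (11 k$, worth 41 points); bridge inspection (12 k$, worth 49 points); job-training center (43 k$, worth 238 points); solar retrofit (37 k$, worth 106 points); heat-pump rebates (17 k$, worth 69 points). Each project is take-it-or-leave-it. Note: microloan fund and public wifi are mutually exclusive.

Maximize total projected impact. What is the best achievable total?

419

Greedy by ratio would take open-data portal + bridge inspection + job-training center + heat-pump rebates: 83 k$ used, total 397.
Replace open-data portal with microloan fund: the trade gains 22 net, giving 419 at 90 k$.
That's the maximum — no feasible swap from here does better than 419.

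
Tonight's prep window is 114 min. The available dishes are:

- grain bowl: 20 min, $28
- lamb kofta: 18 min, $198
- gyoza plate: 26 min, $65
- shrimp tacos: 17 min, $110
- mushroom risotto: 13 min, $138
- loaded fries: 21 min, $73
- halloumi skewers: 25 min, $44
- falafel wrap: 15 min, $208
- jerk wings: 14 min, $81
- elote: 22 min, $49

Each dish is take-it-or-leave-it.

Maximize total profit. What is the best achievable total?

Best packing: lamb kofta + shrimp tacos + mushroom risotto + loaded fries + falafel wrap + jerk wings — 98 min, 808 total.
The spare 16 min is too small for any remaining dish, and no exchange beats 808.

808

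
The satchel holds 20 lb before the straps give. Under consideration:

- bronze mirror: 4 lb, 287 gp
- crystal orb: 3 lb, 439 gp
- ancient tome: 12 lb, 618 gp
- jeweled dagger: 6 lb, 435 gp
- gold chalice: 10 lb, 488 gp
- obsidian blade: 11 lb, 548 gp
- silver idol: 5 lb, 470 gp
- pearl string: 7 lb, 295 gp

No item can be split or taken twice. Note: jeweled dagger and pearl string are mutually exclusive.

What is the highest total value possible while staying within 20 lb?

Density check — crystal orb 146.33, silver idol 94.00, jeweled dagger 72.50, bronze mirror 71.75 are the best per lb.
Taking bronze mirror + crystal orb + jeweled dagger + silver idol: 18 lb used, 1631 in value.
Runner-up crystal orb + ancient tome + silver idol tops out at 1527.

1631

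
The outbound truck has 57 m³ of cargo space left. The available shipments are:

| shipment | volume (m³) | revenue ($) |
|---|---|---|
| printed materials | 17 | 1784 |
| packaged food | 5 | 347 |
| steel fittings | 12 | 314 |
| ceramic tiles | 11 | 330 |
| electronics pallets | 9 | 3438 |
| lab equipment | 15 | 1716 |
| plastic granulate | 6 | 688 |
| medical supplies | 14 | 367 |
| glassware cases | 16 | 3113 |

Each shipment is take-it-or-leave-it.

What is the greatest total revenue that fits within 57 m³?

10051

Greedy by ratio would take packaged food + electronics pallets + lab equipment + plastic granulate + glassware cases: 51 m³ used, total 9302.
Replace packaged food and plastic granulate with printed materials: the trade gains 749 net, giving 10051 at 57 m³.
Nothing else within 57 m³ beats 10051.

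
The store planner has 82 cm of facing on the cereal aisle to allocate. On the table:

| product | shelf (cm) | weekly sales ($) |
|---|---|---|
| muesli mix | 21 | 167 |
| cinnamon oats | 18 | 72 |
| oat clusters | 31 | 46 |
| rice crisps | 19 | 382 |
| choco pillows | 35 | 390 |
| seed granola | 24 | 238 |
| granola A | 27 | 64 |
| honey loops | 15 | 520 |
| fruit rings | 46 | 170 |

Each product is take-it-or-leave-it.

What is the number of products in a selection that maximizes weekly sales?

4

The maximum weekly sales within 82 cm is 1307.
One optimal bundle: muesli mix + rice crisps + seed granola + honey loops (79 cm).
Any selection reaching 1307 contains exactly 4 products.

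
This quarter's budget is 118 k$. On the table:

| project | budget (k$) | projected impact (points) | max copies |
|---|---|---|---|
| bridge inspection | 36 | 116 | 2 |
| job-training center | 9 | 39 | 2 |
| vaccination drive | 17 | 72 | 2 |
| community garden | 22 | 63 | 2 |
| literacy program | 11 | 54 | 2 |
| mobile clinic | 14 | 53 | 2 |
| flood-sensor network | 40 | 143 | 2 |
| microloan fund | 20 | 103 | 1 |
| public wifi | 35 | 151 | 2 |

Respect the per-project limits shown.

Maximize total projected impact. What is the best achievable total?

531

By projected impact per k$: microloan fund 5.15, literacy program 4.91, job-training center 4.33 lead.
Greedy by ratio would take 2×job-training center + vaccination drive + 2×literacy program + microloan fund + public wifi: 112 k$ used, total 512.
The 29 k$ tied up in 2×job-training center and literacy program is better spent on public wifi — total rises to 531 (118 k$).
No other feasible combination exceeds 531.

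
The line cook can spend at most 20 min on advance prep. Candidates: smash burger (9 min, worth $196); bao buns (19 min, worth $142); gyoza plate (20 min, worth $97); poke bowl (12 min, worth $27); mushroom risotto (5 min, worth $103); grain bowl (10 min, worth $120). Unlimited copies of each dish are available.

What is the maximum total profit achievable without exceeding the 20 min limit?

412

Taking the top-ratio dishes first gives 2×smash burger for 392 (18 min).
Dropping 2×smash burger frees 18 min; slotting in 4×mushroom risotto (20 min) lifts the total to 412 at 20 min.
Nothing else within 20 min beats 412.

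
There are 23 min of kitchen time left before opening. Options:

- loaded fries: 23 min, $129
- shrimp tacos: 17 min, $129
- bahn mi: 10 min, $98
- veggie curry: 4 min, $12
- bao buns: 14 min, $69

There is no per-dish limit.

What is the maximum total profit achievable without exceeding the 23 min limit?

196

Taking 2×bahn mi: 20 min used, 196 in profit.
That's the maximum — no swap from here does better than 196.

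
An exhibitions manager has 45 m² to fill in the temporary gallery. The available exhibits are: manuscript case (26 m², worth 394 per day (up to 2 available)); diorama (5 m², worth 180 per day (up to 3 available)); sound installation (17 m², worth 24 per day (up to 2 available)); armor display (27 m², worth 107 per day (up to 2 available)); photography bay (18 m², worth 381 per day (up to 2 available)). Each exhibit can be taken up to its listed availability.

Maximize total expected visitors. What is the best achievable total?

942

The ratio heuristic lands on 3×diorama + photography bay (921) but leaves 12 m² idle.
Replace 2×diorama with photography bay: the trade gains 21 net, giving 942 at 41 m².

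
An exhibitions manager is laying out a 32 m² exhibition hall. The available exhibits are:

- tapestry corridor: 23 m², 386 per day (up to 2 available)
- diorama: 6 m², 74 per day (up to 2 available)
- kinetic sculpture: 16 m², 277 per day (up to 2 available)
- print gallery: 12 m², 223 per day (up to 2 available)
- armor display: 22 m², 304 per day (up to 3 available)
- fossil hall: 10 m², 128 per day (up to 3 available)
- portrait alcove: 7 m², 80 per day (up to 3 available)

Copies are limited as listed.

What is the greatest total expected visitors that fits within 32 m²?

Taking the top-ratio exhibits first gives diorama + 2×print gallery for 520 (30 m²).
Replace diorama and 2×print gallery with 2×kinetic sculpture: the trade gains 34 net, giving 554 at 32 m².
Nothing else within 32 m² beats 554.

554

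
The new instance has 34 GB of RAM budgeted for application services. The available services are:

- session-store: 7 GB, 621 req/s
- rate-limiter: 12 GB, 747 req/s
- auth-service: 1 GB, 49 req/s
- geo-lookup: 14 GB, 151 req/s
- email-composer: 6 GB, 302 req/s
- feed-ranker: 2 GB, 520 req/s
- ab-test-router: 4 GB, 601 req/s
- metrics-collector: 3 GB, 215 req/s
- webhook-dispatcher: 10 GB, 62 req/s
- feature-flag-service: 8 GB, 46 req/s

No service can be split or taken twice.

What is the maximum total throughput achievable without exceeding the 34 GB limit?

3006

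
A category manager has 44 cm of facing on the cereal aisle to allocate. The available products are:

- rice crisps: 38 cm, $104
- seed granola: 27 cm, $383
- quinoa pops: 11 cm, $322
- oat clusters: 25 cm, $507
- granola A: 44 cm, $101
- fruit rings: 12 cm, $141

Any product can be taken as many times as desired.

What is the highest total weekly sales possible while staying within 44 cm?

Density check — quinoa pops 29.27, oat clusters 20.28, seed granola 14.19 are the best per cm.
Best packing: 4×quinoa pops — 44 cm, 1288 total.
That's the maximum — no swap from here does better than 1288.

1288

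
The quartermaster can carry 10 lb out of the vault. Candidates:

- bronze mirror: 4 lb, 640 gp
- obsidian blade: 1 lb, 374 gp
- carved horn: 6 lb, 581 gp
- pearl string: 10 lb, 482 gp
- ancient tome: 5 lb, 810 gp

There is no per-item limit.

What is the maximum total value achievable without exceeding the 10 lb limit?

3740

The ratio ordering already packs tightly: 10×obsidian blade, 10 lb, 3740.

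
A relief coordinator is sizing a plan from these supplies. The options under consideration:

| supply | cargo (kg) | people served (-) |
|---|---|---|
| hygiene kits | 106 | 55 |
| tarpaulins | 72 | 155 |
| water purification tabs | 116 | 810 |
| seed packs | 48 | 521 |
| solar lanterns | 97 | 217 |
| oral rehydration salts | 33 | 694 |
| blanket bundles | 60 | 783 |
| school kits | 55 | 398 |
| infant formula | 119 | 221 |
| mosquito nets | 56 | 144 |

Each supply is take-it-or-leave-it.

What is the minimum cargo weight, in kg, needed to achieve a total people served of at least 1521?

136

Minimise kg subject to total people served ≥ 1521.
seed packs + oral rehydration salts + school kits: 1613 people served at 136 kg.
Below 136 kg the best achievable stays under 1521.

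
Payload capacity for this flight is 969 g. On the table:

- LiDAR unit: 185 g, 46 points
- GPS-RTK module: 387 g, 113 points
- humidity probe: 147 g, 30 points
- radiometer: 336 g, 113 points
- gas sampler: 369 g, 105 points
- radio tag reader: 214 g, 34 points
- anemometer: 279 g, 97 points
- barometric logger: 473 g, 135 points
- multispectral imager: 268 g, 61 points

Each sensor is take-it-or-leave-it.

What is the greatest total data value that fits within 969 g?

The ratio ordering already packs tightly: LiDAR unit + humidity probe + radiometer + anemometer, 947 g, 286.
Runner-up humidity probe + radiometer + barometric logger tops out at 278.

286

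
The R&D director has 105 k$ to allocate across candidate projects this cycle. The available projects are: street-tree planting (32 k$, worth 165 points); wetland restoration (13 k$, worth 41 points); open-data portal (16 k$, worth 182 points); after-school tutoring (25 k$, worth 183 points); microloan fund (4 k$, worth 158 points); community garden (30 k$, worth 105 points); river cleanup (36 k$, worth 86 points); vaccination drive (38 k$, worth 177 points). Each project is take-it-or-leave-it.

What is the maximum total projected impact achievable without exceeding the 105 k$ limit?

741

By projected impact per k$: microloan fund 39.50, open-data portal 11.38, after-school tutoring 7.32 lead.
The ratio heuristic lands on street-tree planting + wetland restoration + open-data portal + after-school tutoring + microloan fund (729) but leaves 15 k$ idle.
Dropping street-tree planting frees 32 k$; slotting in vaccination drive (38 k$) lifts the total to 741 at 96 k$.
Runner-up street-tree planting + wetland restoration + open-data portal + after-school tutoring + microloan fund tops out at 729.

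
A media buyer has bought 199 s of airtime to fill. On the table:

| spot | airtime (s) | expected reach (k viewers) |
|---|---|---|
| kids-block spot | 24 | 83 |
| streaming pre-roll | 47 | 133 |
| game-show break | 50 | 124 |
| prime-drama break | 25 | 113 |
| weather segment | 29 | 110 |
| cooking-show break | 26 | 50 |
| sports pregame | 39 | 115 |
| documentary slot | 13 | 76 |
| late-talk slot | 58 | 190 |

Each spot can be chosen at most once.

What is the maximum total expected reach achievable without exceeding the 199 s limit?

705

Greedy by ratio would take kids-block spot + prime-drama break + weather segment + sports pregame + documentary slot + late-talk slot: 188 s used, total 687.
The 39 s tied up in sports pregame is better spent on streaming pre-roll — total rises to 705 (196 s).
The closest alternative, kids-block spot + game-show break + prime-drama break + weather segment + documentary slot + late-talk slot, reaches only 696.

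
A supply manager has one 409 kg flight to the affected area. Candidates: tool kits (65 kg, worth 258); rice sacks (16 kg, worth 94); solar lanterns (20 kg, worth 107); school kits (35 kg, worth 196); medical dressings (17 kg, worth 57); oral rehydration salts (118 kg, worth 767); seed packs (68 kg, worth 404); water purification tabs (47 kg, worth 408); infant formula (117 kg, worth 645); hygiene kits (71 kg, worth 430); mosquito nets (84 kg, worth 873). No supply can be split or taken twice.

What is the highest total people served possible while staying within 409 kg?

Taking the top-ratio supplies first gives rice sacks + oral rehydration salts + seed packs + water purification tabs + hygiene kits + mosquito nets for 2976 (404 kg).
Dropping rice sacks frees 16 kg; slotting in solar lanterns (20 kg) lifts the total to 2989 at 408 kg.
No other feasible combination exceeds 2989.

2989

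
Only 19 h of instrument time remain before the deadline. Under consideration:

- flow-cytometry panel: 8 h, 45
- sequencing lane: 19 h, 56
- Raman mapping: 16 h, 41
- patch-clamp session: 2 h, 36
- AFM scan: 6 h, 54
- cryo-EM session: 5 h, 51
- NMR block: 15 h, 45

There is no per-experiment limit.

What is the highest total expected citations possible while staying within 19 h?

324

Ranking by ratio (expected citations/h): patch-clamp session 18.00, cryo-EM session 10.20, AFM scan 9.00, flow-cytometry panel 5.62.
9×patch-clamp session uses 18 of the 19 h and totals 324.
That's the maximum — no swap from here does better than 324.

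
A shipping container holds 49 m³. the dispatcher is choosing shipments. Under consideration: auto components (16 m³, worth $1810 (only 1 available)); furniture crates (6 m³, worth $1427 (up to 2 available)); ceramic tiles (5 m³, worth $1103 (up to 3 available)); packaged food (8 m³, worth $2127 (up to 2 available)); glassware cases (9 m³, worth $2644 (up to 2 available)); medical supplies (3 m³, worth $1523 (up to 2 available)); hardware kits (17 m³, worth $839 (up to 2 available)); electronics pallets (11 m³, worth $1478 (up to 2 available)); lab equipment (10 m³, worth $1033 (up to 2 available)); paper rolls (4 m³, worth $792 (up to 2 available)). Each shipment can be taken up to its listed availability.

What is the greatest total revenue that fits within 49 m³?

14483

By revenue per m³: medical supplies 507.67, glassware cases 293.78, packaged food 265.88 lead.
Greedy by ratio would take furniture crates + 2×packaged food + 2×glassware cases + 2×medical supplies: 46 m³ used, total 14015.
Dropping furniture crates frees 6 m³; slotting in ceramic tiles + paper rolls (9 m³) lifts the total to 14483 at 49 m³.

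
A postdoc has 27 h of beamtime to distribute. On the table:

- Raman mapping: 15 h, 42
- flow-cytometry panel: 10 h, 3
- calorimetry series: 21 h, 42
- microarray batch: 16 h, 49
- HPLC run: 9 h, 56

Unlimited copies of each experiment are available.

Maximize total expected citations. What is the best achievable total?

168

3×HPLC run uses 27 of the 27 h and totals 168.
Every other selection either busts 27 h or fails to beat 168.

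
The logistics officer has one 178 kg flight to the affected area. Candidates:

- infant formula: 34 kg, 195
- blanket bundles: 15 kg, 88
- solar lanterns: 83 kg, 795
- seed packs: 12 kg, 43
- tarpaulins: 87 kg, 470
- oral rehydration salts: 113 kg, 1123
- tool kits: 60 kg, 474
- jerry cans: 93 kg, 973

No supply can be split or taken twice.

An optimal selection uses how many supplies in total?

2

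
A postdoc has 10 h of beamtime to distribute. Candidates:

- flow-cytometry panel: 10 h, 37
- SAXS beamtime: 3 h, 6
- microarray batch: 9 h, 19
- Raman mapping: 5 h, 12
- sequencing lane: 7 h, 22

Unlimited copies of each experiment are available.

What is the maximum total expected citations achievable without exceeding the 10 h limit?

37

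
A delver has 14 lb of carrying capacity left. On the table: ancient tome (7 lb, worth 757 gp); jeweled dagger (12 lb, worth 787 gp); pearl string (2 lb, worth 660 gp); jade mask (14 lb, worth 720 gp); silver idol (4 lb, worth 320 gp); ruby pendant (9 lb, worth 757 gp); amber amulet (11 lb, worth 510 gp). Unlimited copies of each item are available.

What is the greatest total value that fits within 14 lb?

7×pearl string uses 14 of the 14 lb and totals 4620.

4620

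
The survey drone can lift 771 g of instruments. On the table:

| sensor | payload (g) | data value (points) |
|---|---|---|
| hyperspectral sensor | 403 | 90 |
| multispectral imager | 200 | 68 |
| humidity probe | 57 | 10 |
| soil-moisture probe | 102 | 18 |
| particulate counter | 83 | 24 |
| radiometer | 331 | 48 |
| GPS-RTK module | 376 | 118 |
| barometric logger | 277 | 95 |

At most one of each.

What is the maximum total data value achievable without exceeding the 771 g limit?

237

Density check — barometric logger 0.34, multispectral imager 0.34, GPS-RTK module 0.31, particulate counter 0.29 are the best per g.
Greedy by ratio would take multispectral imager + humidity probe + soil-moisture probe + particulate counter + barometric logger: 719 g used, total 215.
Replace multispectral imager and humidity probe and soil-moisture probe with GPS-RTK module: the trade gains 22 net, giving 237 at 736 g.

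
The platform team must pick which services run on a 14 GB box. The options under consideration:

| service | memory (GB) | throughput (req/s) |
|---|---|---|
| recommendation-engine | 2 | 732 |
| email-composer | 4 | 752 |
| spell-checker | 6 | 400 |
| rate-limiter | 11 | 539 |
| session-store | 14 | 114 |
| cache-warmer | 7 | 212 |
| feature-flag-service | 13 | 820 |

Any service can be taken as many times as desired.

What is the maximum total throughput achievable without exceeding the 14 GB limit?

Taking 7×recommendation-engine: 14 GB used, 5124 in throughput.
That's the maximum — no swap from here does better than 5124.

5124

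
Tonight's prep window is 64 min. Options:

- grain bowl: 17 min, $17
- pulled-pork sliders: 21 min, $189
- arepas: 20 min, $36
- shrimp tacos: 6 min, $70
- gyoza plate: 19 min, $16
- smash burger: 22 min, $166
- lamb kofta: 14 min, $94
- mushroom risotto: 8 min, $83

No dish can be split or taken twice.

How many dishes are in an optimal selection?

4

Optimal total is 519.
For example pulled-pork sliders + shrimp tacos + smash burger + lamb kofta achieves it, using 63 min.
All optima have 4 dishes.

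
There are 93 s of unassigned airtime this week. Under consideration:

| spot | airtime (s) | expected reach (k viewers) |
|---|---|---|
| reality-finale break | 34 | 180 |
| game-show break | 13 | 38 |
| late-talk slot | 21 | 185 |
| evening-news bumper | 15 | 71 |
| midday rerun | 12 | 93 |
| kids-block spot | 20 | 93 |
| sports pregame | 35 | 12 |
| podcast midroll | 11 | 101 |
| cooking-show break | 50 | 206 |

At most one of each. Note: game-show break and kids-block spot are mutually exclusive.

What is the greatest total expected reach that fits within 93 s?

630

Taking reality-finale break + late-talk slot + evening-news bumper + midday rerun + podcast midroll: 93 s used, 630 in expected reach.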